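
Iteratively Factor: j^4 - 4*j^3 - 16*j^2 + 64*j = (j)*(j^3 - 4*j^2 - 16*j + 64) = j*(j - 4)*(j^2 - 16) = j*(j - 4)^2*(j + 4)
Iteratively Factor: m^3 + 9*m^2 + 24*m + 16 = (m + 4)*(m^2 + 5*m + 4) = (m + 1)*(m + 4)*(m + 4)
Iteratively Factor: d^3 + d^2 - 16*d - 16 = (d + 1)*(d^2 - 16) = (d - 4)*(d + 1)*(d + 4)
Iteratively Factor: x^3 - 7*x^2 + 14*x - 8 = (x - 2)*(x^2 - 5*x + 4) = (x - 2)*(x - 1)*(x - 4)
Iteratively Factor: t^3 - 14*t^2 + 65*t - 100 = (t - 4)*(t^2 - 10*t + 25) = (t - 5)*(t - 4)*(t - 5)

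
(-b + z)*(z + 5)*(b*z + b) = -b^2*z^2 - 6*b^2*z - 5*b^2 + b*z^3 + 6*b*z^2 + 5*b*z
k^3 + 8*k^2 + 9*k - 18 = (k - 1)*(k + 3)*(k + 6)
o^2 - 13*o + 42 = (o - 7)*(o - 6)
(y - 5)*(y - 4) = y^2 - 9*y + 20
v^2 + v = v*(v + 1)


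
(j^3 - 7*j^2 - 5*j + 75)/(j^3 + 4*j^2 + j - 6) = (j^2 - 10*j + 25)/(j^2 + j - 2)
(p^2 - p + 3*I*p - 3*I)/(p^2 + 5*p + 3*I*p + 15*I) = (p - 1)/(p + 5)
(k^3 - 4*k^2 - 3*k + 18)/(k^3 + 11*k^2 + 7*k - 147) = (k^2 - k - 6)/(k^2 + 14*k + 49)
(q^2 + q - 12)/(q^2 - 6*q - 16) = (-q^2 - q + 12)/(-q^2 + 6*q + 16)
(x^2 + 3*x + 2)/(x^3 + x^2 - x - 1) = (x + 2)/(x^2 - 1)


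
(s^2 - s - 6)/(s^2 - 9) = (s + 2)/(s + 3)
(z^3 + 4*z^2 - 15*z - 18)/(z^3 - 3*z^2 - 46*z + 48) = (z^2 - 2*z - 3)/(z^2 - 9*z + 8)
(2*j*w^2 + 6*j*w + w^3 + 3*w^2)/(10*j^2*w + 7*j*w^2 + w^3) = (w + 3)/(5*j + w)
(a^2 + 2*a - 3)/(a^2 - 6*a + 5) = (a + 3)/(a - 5)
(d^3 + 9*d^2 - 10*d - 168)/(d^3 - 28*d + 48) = (d + 7)/(d - 2)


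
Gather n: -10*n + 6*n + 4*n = 0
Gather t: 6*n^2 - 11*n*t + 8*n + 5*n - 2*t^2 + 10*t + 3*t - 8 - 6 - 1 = 6*n^2 + 13*n - 2*t^2 + t*(13 - 11*n) - 15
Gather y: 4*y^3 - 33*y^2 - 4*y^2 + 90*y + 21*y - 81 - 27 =4*y^3 - 37*y^2 + 111*y - 108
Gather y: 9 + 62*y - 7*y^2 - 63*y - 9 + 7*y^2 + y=0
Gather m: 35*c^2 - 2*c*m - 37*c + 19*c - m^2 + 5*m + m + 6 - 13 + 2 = 35*c^2 - 18*c - m^2 + m*(6 - 2*c) - 5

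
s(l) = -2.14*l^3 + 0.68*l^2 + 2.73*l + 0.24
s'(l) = -6.42*l^2 + 1.36*l + 2.73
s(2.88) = -37.38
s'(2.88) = -46.60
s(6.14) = -452.72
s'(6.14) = -230.95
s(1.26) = 0.48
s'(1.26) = -5.75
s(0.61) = 1.67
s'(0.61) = 1.17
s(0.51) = 1.53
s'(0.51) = 1.75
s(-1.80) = 10.01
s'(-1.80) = -20.52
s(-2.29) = 23.25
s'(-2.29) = -34.05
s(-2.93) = 51.91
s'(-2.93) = -56.37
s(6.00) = -421.14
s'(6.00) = -220.23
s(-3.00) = 55.95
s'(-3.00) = -59.13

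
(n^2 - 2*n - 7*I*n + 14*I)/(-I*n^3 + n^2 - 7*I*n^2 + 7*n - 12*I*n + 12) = (I*n^2 + n*(7 - 2*I) - 14)/(n^3 + n^2*(7 + I) + n*(12 + 7*I) + 12*I)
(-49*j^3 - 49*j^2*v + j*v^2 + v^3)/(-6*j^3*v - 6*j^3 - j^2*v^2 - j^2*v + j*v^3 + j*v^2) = (49*j^3 + 49*j^2*v - j*v^2 - v^3)/(j*(6*j^2*v + 6*j^2 + j*v^2 + j*v - v^3 - v^2))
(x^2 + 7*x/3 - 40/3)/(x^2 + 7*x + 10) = (x - 8/3)/(x + 2)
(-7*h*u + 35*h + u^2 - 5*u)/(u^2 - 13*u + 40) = (-7*h + u)/(u - 8)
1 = 1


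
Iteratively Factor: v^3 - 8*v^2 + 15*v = (v - 5)*(v^2 - 3*v) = (v - 5)*(v - 3)*(v)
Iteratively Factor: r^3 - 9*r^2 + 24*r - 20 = (r - 2)*(r^2 - 7*r + 10) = (r - 2)^2*(r - 5)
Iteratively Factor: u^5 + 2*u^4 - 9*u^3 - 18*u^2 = (u)*(u^4 + 2*u^3 - 9*u^2 - 18*u) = u^2*(u^3 + 2*u^2 - 9*u - 18) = u^2*(u + 3)*(u^2 - u - 6) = u^2*(u + 2)*(u + 3)*(u - 3)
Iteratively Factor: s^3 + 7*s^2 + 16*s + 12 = (s + 2)*(s^2 + 5*s + 6) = (s + 2)*(s + 3)*(s + 2)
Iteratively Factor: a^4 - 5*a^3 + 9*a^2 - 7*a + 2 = (a - 1)*(a^3 - 4*a^2 + 5*a - 2) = (a - 1)^2*(a^2 - 3*a + 2) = (a - 2)*(a - 1)^2*(a - 1)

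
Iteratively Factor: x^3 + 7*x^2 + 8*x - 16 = (x + 4)*(x^2 + 3*x - 4) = (x + 4)^2*(x - 1)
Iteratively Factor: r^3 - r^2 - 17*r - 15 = (r + 1)*(r^2 - 2*r - 15) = (r - 5)*(r + 1)*(r + 3)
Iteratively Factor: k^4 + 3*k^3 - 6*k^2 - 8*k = (k + 4)*(k^3 - k^2 - 2*k) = (k - 2)*(k + 4)*(k^2 + k) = k*(k - 2)*(k + 4)*(k + 1)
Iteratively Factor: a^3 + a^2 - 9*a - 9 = (a + 1)*(a^2 - 9) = (a + 1)*(a + 3)*(a - 3)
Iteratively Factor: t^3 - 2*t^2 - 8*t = (t - 4)*(t^2 + 2*t) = t*(t - 4)*(t + 2)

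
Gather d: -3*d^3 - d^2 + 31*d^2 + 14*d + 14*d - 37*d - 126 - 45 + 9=-3*d^3 + 30*d^2 - 9*d - 162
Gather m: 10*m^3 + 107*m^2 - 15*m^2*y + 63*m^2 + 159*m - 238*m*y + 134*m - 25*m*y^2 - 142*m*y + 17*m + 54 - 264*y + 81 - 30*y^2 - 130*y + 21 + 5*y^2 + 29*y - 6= 10*m^3 + m^2*(170 - 15*y) + m*(-25*y^2 - 380*y + 310) - 25*y^2 - 365*y + 150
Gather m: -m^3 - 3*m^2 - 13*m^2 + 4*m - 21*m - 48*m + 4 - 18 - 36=-m^3 - 16*m^2 - 65*m - 50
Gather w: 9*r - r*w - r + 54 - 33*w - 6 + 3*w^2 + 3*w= 8*r + 3*w^2 + w*(-r - 30) + 48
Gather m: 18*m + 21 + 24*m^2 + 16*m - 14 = 24*m^2 + 34*m + 7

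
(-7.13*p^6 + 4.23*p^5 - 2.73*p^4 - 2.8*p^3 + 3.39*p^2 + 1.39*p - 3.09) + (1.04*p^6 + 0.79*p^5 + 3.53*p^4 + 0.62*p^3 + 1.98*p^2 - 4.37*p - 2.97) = -6.09*p^6 + 5.02*p^5 + 0.8*p^4 - 2.18*p^3 + 5.37*p^2 - 2.98*p - 6.06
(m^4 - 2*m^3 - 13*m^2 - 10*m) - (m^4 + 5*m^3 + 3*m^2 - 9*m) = -7*m^3 - 16*m^2 - m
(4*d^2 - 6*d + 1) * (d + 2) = 4*d^3 + 2*d^2 - 11*d + 2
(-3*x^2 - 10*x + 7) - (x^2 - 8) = -4*x^2 - 10*x + 15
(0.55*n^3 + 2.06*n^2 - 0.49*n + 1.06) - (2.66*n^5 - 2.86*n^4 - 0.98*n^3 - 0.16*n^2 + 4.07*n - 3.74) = -2.66*n^5 + 2.86*n^4 + 1.53*n^3 + 2.22*n^2 - 4.56*n + 4.8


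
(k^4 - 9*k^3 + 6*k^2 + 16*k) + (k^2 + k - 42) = k^4 - 9*k^3 + 7*k^2 + 17*k - 42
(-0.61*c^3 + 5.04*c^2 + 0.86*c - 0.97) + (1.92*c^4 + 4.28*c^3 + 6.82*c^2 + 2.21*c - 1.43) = 1.92*c^4 + 3.67*c^3 + 11.86*c^2 + 3.07*c - 2.4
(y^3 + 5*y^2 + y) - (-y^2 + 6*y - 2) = y^3 + 6*y^2 - 5*y + 2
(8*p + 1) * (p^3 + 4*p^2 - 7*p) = 8*p^4 + 33*p^3 - 52*p^2 - 7*p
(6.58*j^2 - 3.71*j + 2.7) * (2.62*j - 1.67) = 17.2396*j^3 - 20.7088*j^2 + 13.2697*j - 4.509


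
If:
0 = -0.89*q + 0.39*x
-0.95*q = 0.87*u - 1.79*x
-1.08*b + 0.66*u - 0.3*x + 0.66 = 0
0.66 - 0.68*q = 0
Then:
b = 2.13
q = 0.97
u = 3.50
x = 2.21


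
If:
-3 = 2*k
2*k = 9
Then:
No Solution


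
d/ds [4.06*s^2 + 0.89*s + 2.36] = 8.12*s + 0.89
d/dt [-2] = 0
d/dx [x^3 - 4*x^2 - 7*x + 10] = 3*x^2 - 8*x - 7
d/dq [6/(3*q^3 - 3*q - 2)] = 18*(1 - 3*q^2)/(-3*q^3 + 3*q + 2)^2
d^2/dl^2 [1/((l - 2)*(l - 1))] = 2*((l - 2)^2 + (l - 2)*(l - 1) + (l - 1)^2)/((l - 2)^3*(l - 1)^3)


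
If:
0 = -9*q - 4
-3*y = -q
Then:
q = -4/9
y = -4/27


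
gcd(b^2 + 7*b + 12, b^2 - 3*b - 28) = b + 4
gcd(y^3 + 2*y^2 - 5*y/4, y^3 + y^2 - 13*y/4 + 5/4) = y^2 + 2*y - 5/4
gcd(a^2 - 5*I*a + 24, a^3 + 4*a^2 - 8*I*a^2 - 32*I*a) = a - 8*I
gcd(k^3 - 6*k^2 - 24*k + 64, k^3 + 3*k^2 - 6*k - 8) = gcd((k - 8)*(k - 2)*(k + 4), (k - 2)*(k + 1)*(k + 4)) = k^2 + 2*k - 8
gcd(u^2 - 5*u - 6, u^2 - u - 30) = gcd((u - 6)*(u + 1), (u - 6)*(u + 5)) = u - 6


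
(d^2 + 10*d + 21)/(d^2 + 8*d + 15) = (d + 7)/(d + 5)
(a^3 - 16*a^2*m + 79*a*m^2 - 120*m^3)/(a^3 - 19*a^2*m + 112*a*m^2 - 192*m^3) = (a - 5*m)/(a - 8*m)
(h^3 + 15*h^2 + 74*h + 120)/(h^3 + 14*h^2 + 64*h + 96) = (h + 5)/(h + 4)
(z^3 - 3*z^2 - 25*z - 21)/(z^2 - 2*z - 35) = (z^2 + 4*z + 3)/(z + 5)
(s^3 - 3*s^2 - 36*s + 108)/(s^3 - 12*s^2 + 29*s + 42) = (s^2 + 3*s - 18)/(s^2 - 6*s - 7)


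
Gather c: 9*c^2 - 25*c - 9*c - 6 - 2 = 9*c^2 - 34*c - 8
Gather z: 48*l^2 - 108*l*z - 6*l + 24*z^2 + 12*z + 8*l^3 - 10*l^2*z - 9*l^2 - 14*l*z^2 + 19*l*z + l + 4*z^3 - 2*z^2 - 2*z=8*l^3 + 39*l^2 - 5*l + 4*z^3 + z^2*(22 - 14*l) + z*(-10*l^2 - 89*l + 10)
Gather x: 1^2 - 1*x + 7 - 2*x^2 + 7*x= -2*x^2 + 6*x + 8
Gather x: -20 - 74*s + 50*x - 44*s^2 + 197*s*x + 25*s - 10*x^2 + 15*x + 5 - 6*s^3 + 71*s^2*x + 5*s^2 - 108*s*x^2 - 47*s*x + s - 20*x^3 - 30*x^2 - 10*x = -6*s^3 - 39*s^2 - 48*s - 20*x^3 + x^2*(-108*s - 40) + x*(71*s^2 + 150*s + 55) - 15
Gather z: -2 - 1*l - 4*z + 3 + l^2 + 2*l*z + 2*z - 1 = l^2 - l + z*(2*l - 2)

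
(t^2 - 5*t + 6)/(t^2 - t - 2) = (t - 3)/(t + 1)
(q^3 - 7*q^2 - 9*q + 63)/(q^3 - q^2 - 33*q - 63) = (q - 3)/(q + 3)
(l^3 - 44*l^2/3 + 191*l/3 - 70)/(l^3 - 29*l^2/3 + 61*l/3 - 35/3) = (l - 6)/(l - 1)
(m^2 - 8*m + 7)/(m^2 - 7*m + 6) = (m - 7)/(m - 6)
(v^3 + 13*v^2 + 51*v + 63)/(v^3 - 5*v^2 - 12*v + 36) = (v^2 + 10*v + 21)/(v^2 - 8*v + 12)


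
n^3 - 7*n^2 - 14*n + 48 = (n - 8)*(n - 2)*(n + 3)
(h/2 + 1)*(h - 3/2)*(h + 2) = h^3/2 + 5*h^2/4 - h - 3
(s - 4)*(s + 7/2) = s^2 - s/2 - 14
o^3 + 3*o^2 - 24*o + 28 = (o - 2)^2*(o + 7)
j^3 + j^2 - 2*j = j*(j - 1)*(j + 2)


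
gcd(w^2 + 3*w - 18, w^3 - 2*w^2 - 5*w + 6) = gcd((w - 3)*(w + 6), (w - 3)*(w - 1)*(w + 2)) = w - 3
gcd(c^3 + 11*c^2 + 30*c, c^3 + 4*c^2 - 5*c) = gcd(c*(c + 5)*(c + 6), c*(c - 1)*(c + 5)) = c^2 + 5*c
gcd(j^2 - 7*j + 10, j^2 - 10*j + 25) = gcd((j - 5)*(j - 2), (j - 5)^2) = j - 5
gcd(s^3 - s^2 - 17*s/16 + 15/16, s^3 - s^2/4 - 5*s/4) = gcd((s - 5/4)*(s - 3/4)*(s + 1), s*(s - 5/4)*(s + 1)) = s^2 - s/4 - 5/4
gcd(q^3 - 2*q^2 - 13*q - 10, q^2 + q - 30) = q - 5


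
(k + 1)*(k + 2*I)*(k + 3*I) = k^3 + k^2 + 5*I*k^2 - 6*k + 5*I*k - 6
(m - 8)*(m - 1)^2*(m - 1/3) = m^4 - 31*m^3/3 + 61*m^2/3 - 41*m/3 + 8/3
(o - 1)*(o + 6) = o^2 + 5*o - 6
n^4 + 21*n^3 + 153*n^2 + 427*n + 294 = (n + 1)*(n + 6)*(n + 7)^2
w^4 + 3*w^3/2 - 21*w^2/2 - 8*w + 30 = (w - 2)^2*(w + 5/2)*(w + 3)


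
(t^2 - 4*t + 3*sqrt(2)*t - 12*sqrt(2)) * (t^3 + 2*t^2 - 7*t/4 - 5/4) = t^5 - 2*t^4 + 3*sqrt(2)*t^4 - 39*t^3/4 - 6*sqrt(2)*t^3 - 117*sqrt(2)*t^2/4 + 23*t^2/4 + 5*t + 69*sqrt(2)*t/4 + 15*sqrt(2)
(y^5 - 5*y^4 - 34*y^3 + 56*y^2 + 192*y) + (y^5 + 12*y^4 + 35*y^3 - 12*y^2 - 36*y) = 2*y^5 + 7*y^4 + y^3 + 44*y^2 + 156*y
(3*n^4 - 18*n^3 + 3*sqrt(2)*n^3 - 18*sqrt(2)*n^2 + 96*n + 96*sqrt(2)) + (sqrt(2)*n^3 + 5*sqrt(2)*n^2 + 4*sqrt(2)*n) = 3*n^4 - 18*n^3 + 4*sqrt(2)*n^3 - 13*sqrt(2)*n^2 + 4*sqrt(2)*n + 96*n + 96*sqrt(2)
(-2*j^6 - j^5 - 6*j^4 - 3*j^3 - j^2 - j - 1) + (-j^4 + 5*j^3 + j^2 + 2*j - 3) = -2*j^6 - j^5 - 7*j^4 + 2*j^3 + j - 4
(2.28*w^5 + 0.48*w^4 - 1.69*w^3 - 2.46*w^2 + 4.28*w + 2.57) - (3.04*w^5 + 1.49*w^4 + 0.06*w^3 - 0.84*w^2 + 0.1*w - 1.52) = -0.76*w^5 - 1.01*w^4 - 1.75*w^3 - 1.62*w^2 + 4.18*w + 4.09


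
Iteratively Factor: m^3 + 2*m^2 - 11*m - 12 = (m - 3)*(m^2 + 5*m + 4) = (m - 3)*(m + 4)*(m + 1)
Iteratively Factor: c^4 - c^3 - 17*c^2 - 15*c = (c + 3)*(c^3 - 4*c^2 - 5*c) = c*(c + 3)*(c^2 - 4*c - 5) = c*(c - 5)*(c + 3)*(c + 1)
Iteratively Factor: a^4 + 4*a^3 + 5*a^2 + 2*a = (a)*(a^3 + 4*a^2 + 5*a + 2) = a*(a + 2)*(a^2 + 2*a + 1) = a*(a + 1)*(a + 2)*(a + 1)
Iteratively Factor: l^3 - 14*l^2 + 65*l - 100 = (l - 4)*(l^2 - 10*l + 25) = (l - 5)*(l - 4)*(l - 5)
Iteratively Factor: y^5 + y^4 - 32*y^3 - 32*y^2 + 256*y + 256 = (y + 4)*(y^4 - 3*y^3 - 20*y^2 + 48*y + 64) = (y - 4)*(y + 4)*(y^3 + y^2 - 16*y - 16) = (y - 4)*(y + 4)^2*(y^2 - 3*y - 4) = (y - 4)^2*(y + 4)^2*(y + 1)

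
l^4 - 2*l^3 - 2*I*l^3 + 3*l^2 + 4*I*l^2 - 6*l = l*(l - 2)*(l - 3*I)*(l + I)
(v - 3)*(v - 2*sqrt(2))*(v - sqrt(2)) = v^3 - 3*sqrt(2)*v^2 - 3*v^2 + 4*v + 9*sqrt(2)*v - 12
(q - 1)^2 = q^2 - 2*q + 1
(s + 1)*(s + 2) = s^2 + 3*s + 2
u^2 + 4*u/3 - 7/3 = (u - 1)*(u + 7/3)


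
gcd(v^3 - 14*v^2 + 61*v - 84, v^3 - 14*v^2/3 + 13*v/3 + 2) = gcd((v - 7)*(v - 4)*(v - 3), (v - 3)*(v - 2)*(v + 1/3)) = v - 3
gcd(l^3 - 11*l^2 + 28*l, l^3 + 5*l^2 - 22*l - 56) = l - 4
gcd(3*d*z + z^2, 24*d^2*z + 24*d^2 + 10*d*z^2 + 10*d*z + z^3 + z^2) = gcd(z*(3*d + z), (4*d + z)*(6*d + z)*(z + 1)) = 1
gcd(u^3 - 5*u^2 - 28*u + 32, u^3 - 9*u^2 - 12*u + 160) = u^2 - 4*u - 32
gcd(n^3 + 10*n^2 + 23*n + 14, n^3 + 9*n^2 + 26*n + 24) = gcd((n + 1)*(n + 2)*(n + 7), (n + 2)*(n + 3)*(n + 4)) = n + 2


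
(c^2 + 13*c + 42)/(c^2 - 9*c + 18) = (c^2 + 13*c + 42)/(c^2 - 9*c + 18)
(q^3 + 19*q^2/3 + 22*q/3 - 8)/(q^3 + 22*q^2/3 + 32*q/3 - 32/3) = (q + 3)/(q + 4)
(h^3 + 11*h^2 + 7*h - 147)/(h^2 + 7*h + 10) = (h^3 + 11*h^2 + 7*h - 147)/(h^2 + 7*h + 10)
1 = 1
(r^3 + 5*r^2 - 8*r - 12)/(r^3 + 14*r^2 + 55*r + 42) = (r - 2)/(r + 7)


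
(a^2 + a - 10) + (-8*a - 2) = a^2 - 7*a - 12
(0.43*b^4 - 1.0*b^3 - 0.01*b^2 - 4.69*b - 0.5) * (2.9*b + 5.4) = 1.247*b^5 - 0.578*b^4 - 5.429*b^3 - 13.655*b^2 - 26.776*b - 2.7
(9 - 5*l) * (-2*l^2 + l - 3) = 10*l^3 - 23*l^2 + 24*l - 27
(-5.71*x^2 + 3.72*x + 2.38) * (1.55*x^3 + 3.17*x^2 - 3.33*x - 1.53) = -8.8505*x^5 - 12.3347*x^4 + 34.4957*x^3 + 3.8933*x^2 - 13.617*x - 3.6414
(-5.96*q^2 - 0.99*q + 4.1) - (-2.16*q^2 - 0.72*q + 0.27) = -3.8*q^2 - 0.27*q + 3.83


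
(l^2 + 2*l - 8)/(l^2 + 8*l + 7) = (l^2 + 2*l - 8)/(l^2 + 8*l + 7)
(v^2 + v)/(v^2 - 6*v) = (v + 1)/(v - 6)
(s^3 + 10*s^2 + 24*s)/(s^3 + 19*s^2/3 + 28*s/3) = 3*(s + 6)/(3*s + 7)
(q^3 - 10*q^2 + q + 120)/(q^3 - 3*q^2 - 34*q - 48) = (q - 5)/(q + 2)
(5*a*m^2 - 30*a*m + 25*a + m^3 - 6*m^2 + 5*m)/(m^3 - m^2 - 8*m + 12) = (5*a*m^2 - 30*a*m + 25*a + m^3 - 6*m^2 + 5*m)/(m^3 - m^2 - 8*m + 12)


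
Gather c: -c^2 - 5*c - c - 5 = -c^2 - 6*c - 5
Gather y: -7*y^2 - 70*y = -7*y^2 - 70*y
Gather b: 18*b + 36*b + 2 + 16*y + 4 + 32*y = 54*b + 48*y + 6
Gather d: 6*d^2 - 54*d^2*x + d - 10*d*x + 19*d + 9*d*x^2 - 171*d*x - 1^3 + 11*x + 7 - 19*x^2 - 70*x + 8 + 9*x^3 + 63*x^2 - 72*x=d^2*(6 - 54*x) + d*(9*x^2 - 181*x + 20) + 9*x^3 + 44*x^2 - 131*x + 14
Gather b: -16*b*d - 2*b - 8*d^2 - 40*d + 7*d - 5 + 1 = b*(-16*d - 2) - 8*d^2 - 33*d - 4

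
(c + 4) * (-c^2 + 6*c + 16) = -c^3 + 2*c^2 + 40*c + 64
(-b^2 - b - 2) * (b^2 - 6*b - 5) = -b^4 + 5*b^3 + 9*b^2 + 17*b + 10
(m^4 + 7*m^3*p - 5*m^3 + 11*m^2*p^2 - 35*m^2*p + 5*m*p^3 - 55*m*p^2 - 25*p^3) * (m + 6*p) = m^5 + 13*m^4*p - 5*m^4 + 53*m^3*p^2 - 65*m^3*p + 71*m^2*p^3 - 265*m^2*p^2 + 30*m*p^4 - 355*m*p^3 - 150*p^4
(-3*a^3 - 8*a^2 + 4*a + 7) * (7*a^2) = -21*a^5 - 56*a^4 + 28*a^3 + 49*a^2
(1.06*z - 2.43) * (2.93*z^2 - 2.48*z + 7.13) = 3.1058*z^3 - 9.7487*z^2 + 13.5842*z - 17.3259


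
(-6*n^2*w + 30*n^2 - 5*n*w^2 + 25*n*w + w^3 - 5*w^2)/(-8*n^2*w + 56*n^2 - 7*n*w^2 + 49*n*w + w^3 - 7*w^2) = (-6*n*w + 30*n + w^2 - 5*w)/(-8*n*w + 56*n + w^2 - 7*w)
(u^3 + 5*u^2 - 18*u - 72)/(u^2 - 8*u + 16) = (u^2 + 9*u + 18)/(u - 4)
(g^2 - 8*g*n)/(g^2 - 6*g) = (g - 8*n)/(g - 6)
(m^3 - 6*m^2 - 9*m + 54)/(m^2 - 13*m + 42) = (m^2 - 9)/(m - 7)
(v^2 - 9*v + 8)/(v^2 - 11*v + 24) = (v - 1)/(v - 3)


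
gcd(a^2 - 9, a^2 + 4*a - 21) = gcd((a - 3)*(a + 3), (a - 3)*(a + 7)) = a - 3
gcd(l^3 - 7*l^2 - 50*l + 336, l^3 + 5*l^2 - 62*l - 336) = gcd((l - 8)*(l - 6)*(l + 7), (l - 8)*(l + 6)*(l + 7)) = l^2 - l - 56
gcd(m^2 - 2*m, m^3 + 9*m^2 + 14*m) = m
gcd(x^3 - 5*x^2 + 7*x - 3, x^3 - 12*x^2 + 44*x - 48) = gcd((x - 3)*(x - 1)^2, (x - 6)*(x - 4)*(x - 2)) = 1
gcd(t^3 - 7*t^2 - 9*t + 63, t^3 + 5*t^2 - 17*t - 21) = t - 3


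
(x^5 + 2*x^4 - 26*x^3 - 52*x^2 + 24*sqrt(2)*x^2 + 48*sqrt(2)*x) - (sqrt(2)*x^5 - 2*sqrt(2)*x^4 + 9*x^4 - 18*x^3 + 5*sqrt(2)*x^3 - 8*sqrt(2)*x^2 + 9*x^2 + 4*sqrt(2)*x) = -sqrt(2)*x^5 + x^5 - 7*x^4 + 2*sqrt(2)*x^4 - 8*x^3 - 5*sqrt(2)*x^3 - 61*x^2 + 32*sqrt(2)*x^2 + 44*sqrt(2)*x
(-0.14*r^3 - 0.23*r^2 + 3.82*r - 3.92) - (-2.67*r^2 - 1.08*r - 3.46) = -0.14*r^3 + 2.44*r^2 + 4.9*r - 0.46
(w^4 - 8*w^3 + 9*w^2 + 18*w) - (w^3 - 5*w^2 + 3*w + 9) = w^4 - 9*w^3 + 14*w^2 + 15*w - 9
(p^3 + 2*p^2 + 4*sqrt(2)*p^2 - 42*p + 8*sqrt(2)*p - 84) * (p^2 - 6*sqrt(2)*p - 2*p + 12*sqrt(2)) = p^5 - 2*sqrt(2)*p^4 - 94*p^3 + 260*sqrt(2)*p^2 + 360*p - 1008*sqrt(2)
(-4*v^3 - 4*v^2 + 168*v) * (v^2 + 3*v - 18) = -4*v^5 - 16*v^4 + 228*v^3 + 576*v^2 - 3024*v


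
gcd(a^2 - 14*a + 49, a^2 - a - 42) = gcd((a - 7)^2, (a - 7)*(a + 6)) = a - 7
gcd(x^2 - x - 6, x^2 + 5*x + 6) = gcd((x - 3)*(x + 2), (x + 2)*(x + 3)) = x + 2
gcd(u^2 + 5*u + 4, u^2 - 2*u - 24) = u + 4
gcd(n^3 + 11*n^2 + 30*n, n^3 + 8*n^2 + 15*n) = n^2 + 5*n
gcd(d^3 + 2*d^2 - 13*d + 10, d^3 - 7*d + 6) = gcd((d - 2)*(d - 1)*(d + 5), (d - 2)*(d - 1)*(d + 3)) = d^2 - 3*d + 2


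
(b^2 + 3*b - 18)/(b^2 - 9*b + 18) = (b + 6)/(b - 6)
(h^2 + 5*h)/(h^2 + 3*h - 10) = h/(h - 2)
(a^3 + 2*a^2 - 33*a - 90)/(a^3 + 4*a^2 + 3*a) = (a^2 - a - 30)/(a*(a + 1))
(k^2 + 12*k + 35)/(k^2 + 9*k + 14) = (k + 5)/(k + 2)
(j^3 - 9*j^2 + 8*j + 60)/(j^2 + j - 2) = (j^2 - 11*j + 30)/(j - 1)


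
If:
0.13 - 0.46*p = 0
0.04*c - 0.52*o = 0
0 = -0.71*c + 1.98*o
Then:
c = 0.00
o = 0.00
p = 0.28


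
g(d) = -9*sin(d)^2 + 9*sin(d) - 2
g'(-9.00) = -14.96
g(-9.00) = -7.24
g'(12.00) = 15.74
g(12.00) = -9.42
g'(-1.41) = 4.29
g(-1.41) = -19.65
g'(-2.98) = -11.74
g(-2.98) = -3.68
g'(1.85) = 2.29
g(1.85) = -1.66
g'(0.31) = 3.34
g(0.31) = -0.09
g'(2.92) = -4.92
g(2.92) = -0.46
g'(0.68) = -1.80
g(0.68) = 0.10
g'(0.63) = -1.30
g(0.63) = 0.18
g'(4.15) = -12.92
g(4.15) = -16.06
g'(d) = -18*sin(d)*cos(d) + 9*cos(d)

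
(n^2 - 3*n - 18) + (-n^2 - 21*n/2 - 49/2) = -27*n/2 - 85/2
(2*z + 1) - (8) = 2*z - 7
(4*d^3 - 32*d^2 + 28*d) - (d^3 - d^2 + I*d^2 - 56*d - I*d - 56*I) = 3*d^3 - 31*d^2 - I*d^2 + 84*d + I*d + 56*I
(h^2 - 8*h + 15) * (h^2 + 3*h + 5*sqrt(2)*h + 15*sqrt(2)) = h^4 - 5*h^3 + 5*sqrt(2)*h^3 - 25*sqrt(2)*h^2 - 9*h^2 - 45*sqrt(2)*h + 45*h + 225*sqrt(2)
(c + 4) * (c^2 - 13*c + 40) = c^3 - 9*c^2 - 12*c + 160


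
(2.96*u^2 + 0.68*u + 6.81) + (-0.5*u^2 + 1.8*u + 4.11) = 2.46*u^2 + 2.48*u + 10.92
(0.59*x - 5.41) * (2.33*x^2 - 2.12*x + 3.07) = 1.3747*x^3 - 13.8561*x^2 + 13.2805*x - 16.6087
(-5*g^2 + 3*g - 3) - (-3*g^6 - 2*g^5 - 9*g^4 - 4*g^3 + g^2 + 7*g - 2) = 3*g^6 + 2*g^5 + 9*g^4 + 4*g^3 - 6*g^2 - 4*g - 1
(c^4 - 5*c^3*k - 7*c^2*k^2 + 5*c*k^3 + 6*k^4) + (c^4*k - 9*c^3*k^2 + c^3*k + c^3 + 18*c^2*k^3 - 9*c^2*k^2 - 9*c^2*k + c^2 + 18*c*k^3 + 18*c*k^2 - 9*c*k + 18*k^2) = c^4*k + c^4 - 9*c^3*k^2 - 4*c^3*k + c^3 + 18*c^2*k^3 - 16*c^2*k^2 - 9*c^2*k + c^2 + 23*c*k^3 + 18*c*k^2 - 9*c*k + 6*k^4 + 18*k^2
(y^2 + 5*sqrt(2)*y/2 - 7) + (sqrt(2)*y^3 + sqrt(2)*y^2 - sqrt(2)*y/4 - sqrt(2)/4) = sqrt(2)*y^3 + y^2 + sqrt(2)*y^2 + 9*sqrt(2)*y/4 - 7 - sqrt(2)/4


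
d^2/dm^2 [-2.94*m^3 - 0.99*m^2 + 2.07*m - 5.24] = -17.64*m - 1.98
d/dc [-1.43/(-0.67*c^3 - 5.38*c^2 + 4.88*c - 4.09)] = (-2.8743*c^2 - 15.3868*c + 6.9784)/(0.67*c^3 + 5.38*c^2 - 4.88*c + 4.09)^2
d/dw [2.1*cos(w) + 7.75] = -2.1*sin(w)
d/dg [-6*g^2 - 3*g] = -12*g - 3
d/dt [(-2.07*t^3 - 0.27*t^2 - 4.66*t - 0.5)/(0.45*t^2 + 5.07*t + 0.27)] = (-0.9315*t^4 - 20.9898*t^3 - 0.9486*t^2 + 0.304199999999998*t + 1.2768)/(0.2025*t^4 + 4.563*t^3 + 25.9479*t^2 + 2.7378*t + 0.0729)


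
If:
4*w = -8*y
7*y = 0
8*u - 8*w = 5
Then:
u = 5/8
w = 0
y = 0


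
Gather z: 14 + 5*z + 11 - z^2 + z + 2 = -z^2 + 6*z + 27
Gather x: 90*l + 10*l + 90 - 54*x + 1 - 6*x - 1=100*l - 60*x + 90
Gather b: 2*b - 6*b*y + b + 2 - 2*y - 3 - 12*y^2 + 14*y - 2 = b*(3 - 6*y) - 12*y^2 + 12*y - 3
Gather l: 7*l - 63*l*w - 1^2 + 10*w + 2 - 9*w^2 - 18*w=l*(7 - 63*w) - 9*w^2 - 8*w + 1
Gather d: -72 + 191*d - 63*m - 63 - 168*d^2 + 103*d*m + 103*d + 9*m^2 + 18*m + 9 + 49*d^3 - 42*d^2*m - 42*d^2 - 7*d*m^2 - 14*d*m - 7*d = 49*d^3 + d^2*(-42*m - 210) + d*(-7*m^2 + 89*m + 287) + 9*m^2 - 45*m - 126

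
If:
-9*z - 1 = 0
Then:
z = -1/9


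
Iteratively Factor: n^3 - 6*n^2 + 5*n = (n)*(n^2 - 6*n + 5) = n*(n - 1)*(n - 5)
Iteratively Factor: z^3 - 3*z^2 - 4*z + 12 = (z - 2)*(z^2 - z - 6) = (z - 2)*(z + 2)*(z - 3)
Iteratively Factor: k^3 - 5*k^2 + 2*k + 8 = (k + 1)*(k^2 - 6*k + 8) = (k - 4)*(k + 1)*(k - 2)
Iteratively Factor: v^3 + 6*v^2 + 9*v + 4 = (v + 1)*(v^2 + 5*v + 4) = (v + 1)*(v + 4)*(v + 1)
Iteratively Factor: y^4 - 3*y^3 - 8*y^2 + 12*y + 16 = (y + 1)*(y^3 - 4*y^2 - 4*y + 16) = (y + 1)*(y + 2)*(y^2 - 6*y + 8) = (y - 4)*(y + 1)*(y + 2)*(y - 2)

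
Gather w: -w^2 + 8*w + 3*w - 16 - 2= -w^2 + 11*w - 18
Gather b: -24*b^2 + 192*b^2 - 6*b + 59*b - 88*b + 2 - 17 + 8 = 168*b^2 - 35*b - 7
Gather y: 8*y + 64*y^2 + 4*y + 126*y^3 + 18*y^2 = 126*y^3 + 82*y^2 + 12*y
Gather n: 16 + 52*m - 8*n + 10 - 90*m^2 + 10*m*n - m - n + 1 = -90*m^2 + 51*m + n*(10*m - 9) + 27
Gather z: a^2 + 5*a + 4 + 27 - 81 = a^2 + 5*a - 50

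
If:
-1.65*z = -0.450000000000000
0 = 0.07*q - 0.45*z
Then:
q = 1.75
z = 0.27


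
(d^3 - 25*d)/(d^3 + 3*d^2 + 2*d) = (d^2 - 25)/(d^2 + 3*d + 2)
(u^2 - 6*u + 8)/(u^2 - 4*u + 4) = (u - 4)/(u - 2)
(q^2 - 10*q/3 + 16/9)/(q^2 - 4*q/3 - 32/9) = (3*q - 2)/(3*q + 4)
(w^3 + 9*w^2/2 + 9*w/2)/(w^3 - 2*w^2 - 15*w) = (w + 3/2)/(w - 5)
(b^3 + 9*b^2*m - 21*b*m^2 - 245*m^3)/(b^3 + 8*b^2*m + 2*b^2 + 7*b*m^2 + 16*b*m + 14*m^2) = (b^2 + 2*b*m - 35*m^2)/(b^2 + b*m + 2*b + 2*m)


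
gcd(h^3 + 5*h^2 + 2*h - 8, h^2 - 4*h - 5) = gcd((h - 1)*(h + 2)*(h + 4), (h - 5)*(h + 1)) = 1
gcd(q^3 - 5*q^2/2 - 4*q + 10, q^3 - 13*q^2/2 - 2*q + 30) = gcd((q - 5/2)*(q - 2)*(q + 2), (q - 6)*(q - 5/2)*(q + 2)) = q^2 - q/2 - 5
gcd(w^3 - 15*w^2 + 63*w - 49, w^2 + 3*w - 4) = w - 1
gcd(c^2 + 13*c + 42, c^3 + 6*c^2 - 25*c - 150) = c + 6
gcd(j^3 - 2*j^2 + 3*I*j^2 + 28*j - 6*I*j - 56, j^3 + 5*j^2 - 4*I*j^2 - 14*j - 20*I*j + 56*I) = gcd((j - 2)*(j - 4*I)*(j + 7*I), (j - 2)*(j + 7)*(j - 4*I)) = j^2 + j*(-2 - 4*I) + 8*I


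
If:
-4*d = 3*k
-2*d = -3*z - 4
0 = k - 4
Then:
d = -3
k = 4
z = -10/3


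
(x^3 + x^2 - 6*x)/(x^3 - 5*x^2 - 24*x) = (x - 2)/(x - 8)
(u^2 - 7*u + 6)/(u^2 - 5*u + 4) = (u - 6)/(u - 4)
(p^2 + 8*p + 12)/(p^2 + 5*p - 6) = (p + 2)/(p - 1)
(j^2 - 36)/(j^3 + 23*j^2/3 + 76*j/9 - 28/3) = 9*(j - 6)/(9*j^2 + 15*j - 14)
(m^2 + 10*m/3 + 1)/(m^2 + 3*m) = (m + 1/3)/m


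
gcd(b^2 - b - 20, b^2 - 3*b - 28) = b + 4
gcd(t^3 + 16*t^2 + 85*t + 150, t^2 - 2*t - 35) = t + 5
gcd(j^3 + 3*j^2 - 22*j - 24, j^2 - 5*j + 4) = j - 4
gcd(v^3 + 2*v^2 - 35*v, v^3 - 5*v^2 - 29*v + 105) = 1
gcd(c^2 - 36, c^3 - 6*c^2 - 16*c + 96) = c - 6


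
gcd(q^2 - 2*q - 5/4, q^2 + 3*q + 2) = 1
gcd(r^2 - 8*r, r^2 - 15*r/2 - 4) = r - 8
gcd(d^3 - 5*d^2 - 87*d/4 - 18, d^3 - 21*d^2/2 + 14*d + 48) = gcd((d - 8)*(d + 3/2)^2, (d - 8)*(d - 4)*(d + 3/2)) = d^2 - 13*d/2 - 12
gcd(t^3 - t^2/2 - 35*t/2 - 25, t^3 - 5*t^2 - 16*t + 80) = t - 5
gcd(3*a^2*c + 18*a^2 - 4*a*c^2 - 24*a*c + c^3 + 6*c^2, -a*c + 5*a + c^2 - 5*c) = a - c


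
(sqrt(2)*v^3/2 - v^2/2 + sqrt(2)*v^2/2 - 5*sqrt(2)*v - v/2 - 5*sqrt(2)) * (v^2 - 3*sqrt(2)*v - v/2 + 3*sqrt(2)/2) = sqrt(2)*v^5/2 - 7*v^4/2 + sqrt(2)*v^4/4 - 15*sqrt(2)*v^3/4 - 7*v^3/4 - 7*sqrt(2)*v^2/4 + 127*v^2/4 + 7*sqrt(2)*v/4 + 15*v - 15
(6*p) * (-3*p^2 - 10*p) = -18*p^3 - 60*p^2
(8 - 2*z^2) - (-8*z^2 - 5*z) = 6*z^2 + 5*z + 8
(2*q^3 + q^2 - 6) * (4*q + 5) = 8*q^4 + 14*q^3 + 5*q^2 - 24*q - 30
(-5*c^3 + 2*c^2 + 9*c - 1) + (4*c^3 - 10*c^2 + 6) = -c^3 - 8*c^2 + 9*c + 5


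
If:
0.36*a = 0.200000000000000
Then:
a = 0.56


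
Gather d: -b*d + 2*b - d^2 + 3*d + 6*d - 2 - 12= 2*b - d^2 + d*(9 - b) - 14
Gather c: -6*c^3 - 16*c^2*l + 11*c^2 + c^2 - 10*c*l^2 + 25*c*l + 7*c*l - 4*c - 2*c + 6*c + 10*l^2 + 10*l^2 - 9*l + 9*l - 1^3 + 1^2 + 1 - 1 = -6*c^3 + c^2*(12 - 16*l) + c*(-10*l^2 + 32*l) + 20*l^2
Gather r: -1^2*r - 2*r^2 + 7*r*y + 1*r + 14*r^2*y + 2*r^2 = 14*r^2*y + 7*r*y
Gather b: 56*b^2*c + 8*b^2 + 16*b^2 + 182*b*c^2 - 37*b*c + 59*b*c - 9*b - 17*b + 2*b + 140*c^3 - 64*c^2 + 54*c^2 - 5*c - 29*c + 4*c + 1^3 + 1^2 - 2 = b^2*(56*c + 24) + b*(182*c^2 + 22*c - 24) + 140*c^3 - 10*c^2 - 30*c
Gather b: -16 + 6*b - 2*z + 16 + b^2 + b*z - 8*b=b^2 + b*(z - 2) - 2*z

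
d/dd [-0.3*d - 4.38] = -0.300000000000000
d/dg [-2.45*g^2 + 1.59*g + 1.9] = 1.59 - 4.9*g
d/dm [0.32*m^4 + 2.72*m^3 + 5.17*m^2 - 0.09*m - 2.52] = 1.28*m^3 + 8.16*m^2 + 10.34*m - 0.09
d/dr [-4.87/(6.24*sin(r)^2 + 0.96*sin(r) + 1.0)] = (60.7776*sin(r) + 4.6752)*cos(r)/(6.24*sin(r)^2 + 0.96*sin(r) + 1.0)^2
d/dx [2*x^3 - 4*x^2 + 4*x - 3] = 6*x^2 - 8*x + 4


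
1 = 1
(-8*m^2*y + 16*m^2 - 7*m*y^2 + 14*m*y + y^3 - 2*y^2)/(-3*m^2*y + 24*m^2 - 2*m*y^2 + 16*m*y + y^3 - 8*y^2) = (-8*m*y + 16*m + y^2 - 2*y)/(-3*m*y + 24*m + y^2 - 8*y)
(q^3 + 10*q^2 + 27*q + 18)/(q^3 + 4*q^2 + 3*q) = (q + 6)/q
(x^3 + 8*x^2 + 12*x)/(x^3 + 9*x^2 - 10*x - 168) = x*(x + 2)/(x^2 + 3*x - 28)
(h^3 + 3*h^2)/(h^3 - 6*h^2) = (h + 3)/(h - 6)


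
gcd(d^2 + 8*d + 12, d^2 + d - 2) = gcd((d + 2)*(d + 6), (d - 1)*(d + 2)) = d + 2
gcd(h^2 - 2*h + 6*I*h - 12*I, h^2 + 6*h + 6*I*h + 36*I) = h + 6*I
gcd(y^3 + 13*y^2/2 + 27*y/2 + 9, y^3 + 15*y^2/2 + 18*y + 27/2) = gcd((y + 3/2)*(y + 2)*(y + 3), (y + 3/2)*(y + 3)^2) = y^2 + 9*y/2 + 9/2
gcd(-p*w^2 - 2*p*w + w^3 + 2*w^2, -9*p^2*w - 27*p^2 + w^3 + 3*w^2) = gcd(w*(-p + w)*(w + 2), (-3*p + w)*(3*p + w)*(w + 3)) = 1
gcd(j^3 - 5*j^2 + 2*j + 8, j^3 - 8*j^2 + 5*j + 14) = j^2 - j - 2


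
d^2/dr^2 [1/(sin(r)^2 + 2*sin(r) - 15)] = 2*(-2*sin(r)^4 - 3*sin(r)^3 - 29*sin(r)^2 - 9*sin(r) + 19)/(sin(r)^2 + 2*sin(r) - 15)^3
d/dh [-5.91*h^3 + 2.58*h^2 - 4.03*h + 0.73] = -17.73*h^2 + 5.16*h - 4.03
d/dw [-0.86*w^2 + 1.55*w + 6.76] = 1.55 - 1.72*w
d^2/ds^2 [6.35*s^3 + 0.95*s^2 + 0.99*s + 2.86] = 38.1*s + 1.9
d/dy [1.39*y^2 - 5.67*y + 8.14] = 2.78*y - 5.67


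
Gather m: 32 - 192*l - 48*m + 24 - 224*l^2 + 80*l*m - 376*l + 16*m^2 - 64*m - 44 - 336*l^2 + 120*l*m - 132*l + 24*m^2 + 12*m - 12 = -560*l^2 - 700*l + 40*m^2 + m*(200*l - 100)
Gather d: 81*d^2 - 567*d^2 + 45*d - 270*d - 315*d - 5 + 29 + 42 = -486*d^2 - 540*d + 66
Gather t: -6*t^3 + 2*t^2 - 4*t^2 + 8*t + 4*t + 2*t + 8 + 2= -6*t^3 - 2*t^2 + 14*t + 10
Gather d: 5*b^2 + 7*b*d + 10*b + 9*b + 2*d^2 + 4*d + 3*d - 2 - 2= 5*b^2 + 19*b + 2*d^2 + d*(7*b + 7) - 4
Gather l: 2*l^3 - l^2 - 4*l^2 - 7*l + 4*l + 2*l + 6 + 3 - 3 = 2*l^3 - 5*l^2 - l + 6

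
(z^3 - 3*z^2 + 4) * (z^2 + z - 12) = z^5 - 2*z^4 - 15*z^3 + 40*z^2 + 4*z - 48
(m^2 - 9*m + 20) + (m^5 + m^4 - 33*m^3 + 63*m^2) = m^5 + m^4 - 33*m^3 + 64*m^2 - 9*m + 20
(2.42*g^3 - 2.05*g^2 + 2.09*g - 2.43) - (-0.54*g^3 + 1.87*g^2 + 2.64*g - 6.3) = 2.96*g^3 - 3.92*g^2 - 0.55*g + 3.87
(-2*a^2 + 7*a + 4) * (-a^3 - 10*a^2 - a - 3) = 2*a^5 + 13*a^4 - 72*a^3 - 41*a^2 - 25*a - 12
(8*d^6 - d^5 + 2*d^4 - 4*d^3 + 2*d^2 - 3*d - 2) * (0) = 0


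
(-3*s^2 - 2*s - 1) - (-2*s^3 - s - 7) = 2*s^3 - 3*s^2 - s + 6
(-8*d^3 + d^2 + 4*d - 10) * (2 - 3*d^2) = 24*d^5 - 3*d^4 - 28*d^3 + 32*d^2 + 8*d - 20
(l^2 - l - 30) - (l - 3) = l^2 - 2*l - 27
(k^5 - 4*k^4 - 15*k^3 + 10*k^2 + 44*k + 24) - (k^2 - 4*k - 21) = k^5 - 4*k^4 - 15*k^3 + 9*k^2 + 48*k + 45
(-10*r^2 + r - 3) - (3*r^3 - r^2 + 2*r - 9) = -3*r^3 - 9*r^2 - r + 6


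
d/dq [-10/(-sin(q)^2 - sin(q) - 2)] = -10*(2*sin(q) + 1)*cos(q)/(sin(q)^2 + sin(q) + 2)^2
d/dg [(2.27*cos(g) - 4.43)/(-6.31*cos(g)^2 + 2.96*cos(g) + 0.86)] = (-14.3237*cos(g)^2 + 55.9066*cos(g) - 15.065)*sin(g)/(39.8161*cos(g)^4 - 37.3552*cos(g)^3 - 2.0916*cos(g)^2 + 5.0912*cos(g) + 0.7396)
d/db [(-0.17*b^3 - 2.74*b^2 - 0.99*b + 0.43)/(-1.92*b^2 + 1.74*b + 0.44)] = (0.3264*b^4 - 0.5916*b^3 - 6.8928*b^2 - 0.76*b - 1.1838)/(3.6864*b^4 - 6.6816*b^3 + 1.338*b^2 + 1.5312*b + 0.1936)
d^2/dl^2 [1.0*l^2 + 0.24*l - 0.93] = 2.00000000000000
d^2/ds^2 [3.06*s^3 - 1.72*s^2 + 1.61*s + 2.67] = 18.36*s - 3.44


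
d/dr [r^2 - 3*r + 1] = 2*r - 3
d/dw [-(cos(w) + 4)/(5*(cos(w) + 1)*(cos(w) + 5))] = (sin(w)^2 - 8*cos(w) - 20)*sin(w)/(5*(cos(w) + 1)^2*(cos(w) + 5)^2)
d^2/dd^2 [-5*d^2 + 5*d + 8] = -10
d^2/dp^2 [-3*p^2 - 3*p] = -6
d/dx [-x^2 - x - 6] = -2*x - 1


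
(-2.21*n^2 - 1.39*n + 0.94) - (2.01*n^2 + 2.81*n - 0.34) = -4.22*n^2 - 4.2*n + 1.28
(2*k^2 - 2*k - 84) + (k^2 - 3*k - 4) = 3*k^2 - 5*k - 88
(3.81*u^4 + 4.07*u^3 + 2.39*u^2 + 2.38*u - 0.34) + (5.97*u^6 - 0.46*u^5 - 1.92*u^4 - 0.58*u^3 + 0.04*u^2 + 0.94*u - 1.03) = 5.97*u^6 - 0.46*u^5 + 1.89*u^4 + 3.49*u^3 + 2.43*u^2 + 3.32*u - 1.37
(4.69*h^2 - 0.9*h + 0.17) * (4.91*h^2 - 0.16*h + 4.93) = 23.0279*h^4 - 5.1694*h^3 + 24.1004*h^2 - 4.4642*h + 0.8381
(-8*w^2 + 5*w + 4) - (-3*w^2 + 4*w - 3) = -5*w^2 + w + 7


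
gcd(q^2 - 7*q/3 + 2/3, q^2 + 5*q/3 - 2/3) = q - 1/3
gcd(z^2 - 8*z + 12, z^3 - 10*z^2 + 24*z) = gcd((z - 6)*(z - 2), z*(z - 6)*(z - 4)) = z - 6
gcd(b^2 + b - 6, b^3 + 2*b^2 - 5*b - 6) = b^2 + b - 6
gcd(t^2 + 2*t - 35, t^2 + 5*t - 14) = t + 7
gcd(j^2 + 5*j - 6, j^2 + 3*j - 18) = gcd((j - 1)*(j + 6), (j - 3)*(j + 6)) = j + 6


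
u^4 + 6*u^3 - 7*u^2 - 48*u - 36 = (u - 3)*(u + 1)*(u + 2)*(u + 6)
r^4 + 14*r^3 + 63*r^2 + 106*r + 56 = (r + 1)*(r + 2)*(r + 4)*(r + 7)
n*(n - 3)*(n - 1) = n^3 - 4*n^2 + 3*n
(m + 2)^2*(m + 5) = m^3 + 9*m^2 + 24*m + 20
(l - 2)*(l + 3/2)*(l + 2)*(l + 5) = l^4 + 13*l^3/2 + 7*l^2/2 - 26*l - 30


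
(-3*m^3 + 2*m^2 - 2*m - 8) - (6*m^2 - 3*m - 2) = -3*m^3 - 4*m^2 + m - 6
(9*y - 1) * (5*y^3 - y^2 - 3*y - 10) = 45*y^4 - 14*y^3 - 26*y^2 - 87*y + 10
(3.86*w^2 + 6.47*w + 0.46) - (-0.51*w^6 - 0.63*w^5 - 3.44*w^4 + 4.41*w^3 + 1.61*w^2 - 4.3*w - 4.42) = 0.51*w^6 + 0.63*w^5 + 3.44*w^4 - 4.41*w^3 + 2.25*w^2 + 10.77*w + 4.88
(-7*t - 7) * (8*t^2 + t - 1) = -56*t^3 - 63*t^2 + 7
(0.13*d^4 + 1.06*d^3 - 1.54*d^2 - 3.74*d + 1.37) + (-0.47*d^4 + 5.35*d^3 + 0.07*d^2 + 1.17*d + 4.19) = -0.34*d^4 + 6.41*d^3 - 1.47*d^2 - 2.57*d + 5.56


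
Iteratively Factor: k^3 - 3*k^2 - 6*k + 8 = (k - 1)*(k^2 - 2*k - 8) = (k - 1)*(k + 2)*(k - 4)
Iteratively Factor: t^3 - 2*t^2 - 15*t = (t - 5)*(t^2 + 3*t) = (t - 5)*(t + 3)*(t)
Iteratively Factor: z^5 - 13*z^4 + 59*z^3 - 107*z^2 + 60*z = (z - 5)*(z^4 - 8*z^3 + 19*z^2 - 12*z) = (z - 5)*(z - 3)*(z^3 - 5*z^2 + 4*z) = z*(z - 5)*(z - 3)*(z^2 - 5*z + 4) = z*(z - 5)*(z - 3)*(z - 1)*(z - 4)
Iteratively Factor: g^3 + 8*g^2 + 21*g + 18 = (g + 3)*(g^2 + 5*g + 6) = (g + 2)*(g + 3)*(g + 3)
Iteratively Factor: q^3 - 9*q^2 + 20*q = (q - 5)*(q^2 - 4*q) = q*(q - 5)*(q - 4)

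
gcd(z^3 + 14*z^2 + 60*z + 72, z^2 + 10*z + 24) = z + 6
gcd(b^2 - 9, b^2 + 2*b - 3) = b + 3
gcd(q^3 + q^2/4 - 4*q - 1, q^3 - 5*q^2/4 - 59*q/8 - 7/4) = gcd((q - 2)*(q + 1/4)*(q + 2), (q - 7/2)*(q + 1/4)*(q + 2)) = q^2 + 9*q/4 + 1/2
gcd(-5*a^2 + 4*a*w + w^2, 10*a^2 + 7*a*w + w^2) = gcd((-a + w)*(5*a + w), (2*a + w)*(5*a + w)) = 5*a + w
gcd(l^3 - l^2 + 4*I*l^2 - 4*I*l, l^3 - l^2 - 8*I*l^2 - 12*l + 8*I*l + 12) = l - 1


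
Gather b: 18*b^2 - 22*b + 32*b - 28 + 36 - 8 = 18*b^2 + 10*b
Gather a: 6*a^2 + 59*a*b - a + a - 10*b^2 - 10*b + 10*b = 6*a^2 + 59*a*b - 10*b^2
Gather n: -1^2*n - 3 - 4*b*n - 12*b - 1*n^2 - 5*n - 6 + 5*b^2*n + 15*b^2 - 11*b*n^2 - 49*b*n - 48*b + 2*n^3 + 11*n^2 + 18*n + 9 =15*b^2 - 60*b + 2*n^3 + n^2*(10 - 11*b) + n*(5*b^2 - 53*b + 12)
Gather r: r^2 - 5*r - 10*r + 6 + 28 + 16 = r^2 - 15*r + 50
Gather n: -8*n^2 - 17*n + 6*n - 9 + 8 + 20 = -8*n^2 - 11*n + 19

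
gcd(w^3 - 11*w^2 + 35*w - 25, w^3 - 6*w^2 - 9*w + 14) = w - 1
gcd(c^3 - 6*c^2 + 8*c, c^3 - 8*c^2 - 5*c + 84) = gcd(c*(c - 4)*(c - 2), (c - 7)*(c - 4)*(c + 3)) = c - 4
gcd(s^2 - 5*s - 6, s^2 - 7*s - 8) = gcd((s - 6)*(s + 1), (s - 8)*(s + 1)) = s + 1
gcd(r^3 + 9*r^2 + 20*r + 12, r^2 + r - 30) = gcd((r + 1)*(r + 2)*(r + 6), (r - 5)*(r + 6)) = r + 6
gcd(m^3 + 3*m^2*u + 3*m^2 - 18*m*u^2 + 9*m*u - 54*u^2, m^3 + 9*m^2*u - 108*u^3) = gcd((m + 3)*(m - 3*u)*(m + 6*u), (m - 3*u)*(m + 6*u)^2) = -m^2 - 3*m*u + 18*u^2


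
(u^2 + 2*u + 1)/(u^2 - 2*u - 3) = (u + 1)/(u - 3)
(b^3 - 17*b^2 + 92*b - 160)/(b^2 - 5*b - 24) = (b^2 - 9*b + 20)/(b + 3)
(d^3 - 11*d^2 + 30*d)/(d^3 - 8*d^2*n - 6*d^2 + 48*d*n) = (d - 5)/(d - 8*n)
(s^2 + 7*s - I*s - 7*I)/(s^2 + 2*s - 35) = (s - I)/(s - 5)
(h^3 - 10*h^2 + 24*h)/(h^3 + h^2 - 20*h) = (h - 6)/(h + 5)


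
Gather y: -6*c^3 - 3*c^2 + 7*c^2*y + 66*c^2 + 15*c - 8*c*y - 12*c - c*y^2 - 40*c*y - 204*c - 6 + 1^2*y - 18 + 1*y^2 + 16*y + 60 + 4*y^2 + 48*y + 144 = -6*c^3 + 63*c^2 - 201*c + y^2*(5 - c) + y*(7*c^2 - 48*c + 65) + 180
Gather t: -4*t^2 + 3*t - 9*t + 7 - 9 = -4*t^2 - 6*t - 2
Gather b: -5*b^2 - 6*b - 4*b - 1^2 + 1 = -5*b^2 - 10*b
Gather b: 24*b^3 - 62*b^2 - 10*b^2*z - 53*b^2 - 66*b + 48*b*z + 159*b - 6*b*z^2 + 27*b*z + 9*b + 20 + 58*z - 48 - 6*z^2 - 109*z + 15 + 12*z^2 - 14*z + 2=24*b^3 + b^2*(-10*z - 115) + b*(-6*z^2 + 75*z + 102) + 6*z^2 - 65*z - 11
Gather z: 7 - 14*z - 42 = -14*z - 35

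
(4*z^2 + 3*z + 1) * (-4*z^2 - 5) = -16*z^4 - 12*z^3 - 24*z^2 - 15*z - 5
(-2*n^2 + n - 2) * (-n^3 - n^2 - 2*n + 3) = 2*n^5 + n^4 + 5*n^3 - 6*n^2 + 7*n - 6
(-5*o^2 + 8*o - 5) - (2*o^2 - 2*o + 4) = -7*o^2 + 10*o - 9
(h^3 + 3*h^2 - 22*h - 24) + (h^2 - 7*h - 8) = h^3 + 4*h^2 - 29*h - 32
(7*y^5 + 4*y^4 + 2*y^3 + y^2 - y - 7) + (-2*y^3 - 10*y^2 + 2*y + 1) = 7*y^5 + 4*y^4 - 9*y^2 + y - 6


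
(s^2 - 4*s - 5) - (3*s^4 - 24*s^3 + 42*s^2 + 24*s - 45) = -3*s^4 + 24*s^3 - 41*s^2 - 28*s + 40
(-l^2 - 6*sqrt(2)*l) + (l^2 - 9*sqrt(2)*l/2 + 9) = -21*sqrt(2)*l/2 + 9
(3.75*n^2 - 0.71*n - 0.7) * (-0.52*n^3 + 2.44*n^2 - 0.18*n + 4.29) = -1.95*n^5 + 9.5192*n^4 - 2.0434*n^3 + 14.5073*n^2 - 2.9199*n - 3.003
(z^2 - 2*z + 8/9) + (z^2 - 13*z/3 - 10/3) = 2*z^2 - 19*z/3 - 22/9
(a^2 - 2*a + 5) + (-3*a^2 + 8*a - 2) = -2*a^2 + 6*a + 3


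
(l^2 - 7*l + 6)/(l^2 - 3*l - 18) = (l - 1)/(l + 3)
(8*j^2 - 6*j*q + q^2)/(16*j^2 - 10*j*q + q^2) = (-4*j + q)/(-8*j + q)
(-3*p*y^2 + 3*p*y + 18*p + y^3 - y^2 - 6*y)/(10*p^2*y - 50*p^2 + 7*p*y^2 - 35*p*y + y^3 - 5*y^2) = (-3*p*y^2 + 3*p*y + 18*p + y^3 - y^2 - 6*y)/(10*p^2*y - 50*p^2 + 7*p*y^2 - 35*p*y + y^3 - 5*y^2)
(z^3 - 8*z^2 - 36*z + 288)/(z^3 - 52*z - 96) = (z - 6)/(z + 2)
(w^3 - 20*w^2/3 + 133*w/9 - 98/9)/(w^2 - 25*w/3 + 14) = (3*w^2 - 13*w + 14)/(3*(w - 6))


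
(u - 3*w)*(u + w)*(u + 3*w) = u^3 + u^2*w - 9*u*w^2 - 9*w^3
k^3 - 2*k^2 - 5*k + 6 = (k - 3)*(k - 1)*(k + 2)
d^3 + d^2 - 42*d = d*(d - 6)*(d + 7)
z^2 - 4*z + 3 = (z - 3)*(z - 1)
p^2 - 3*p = p*(p - 3)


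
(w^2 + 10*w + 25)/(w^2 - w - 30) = (w + 5)/(w - 6)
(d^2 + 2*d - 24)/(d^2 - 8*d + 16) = (d + 6)/(d - 4)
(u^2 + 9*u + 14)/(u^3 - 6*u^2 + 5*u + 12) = (u^2 + 9*u + 14)/(u^3 - 6*u^2 + 5*u + 12)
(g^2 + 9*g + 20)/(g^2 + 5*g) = (g + 4)/g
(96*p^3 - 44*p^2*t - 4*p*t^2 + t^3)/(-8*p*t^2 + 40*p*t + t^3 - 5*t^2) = (-12*p^2 + 4*p*t + t^2)/(t*(t - 5))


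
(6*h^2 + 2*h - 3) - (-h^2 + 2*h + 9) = 7*h^2 - 12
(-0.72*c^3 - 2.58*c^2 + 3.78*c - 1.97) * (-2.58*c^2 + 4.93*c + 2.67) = 1.8576*c^5 + 3.1068*c^4 - 24.3942*c^3 + 16.8294*c^2 + 0.3805*c - 5.2599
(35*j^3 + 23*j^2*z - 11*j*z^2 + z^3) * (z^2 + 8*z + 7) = 35*j^3*z^2 + 280*j^3*z + 245*j^3 + 23*j^2*z^3 + 184*j^2*z^2 + 161*j^2*z - 11*j*z^4 - 88*j*z^3 - 77*j*z^2 + z^5 + 8*z^4 + 7*z^3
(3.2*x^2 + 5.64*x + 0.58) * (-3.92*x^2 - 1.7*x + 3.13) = -12.544*x^4 - 27.5488*x^3 - 1.8456*x^2 + 16.6672*x + 1.8154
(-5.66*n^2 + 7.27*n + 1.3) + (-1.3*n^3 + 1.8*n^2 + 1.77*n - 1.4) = -1.3*n^3 - 3.86*n^2 + 9.04*n - 0.0999999999999999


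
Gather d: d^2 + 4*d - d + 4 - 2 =d^2 + 3*d + 2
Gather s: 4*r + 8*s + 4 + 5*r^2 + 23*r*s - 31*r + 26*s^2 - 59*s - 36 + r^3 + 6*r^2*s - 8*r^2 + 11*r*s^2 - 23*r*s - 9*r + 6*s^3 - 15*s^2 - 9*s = r^3 - 3*r^2 - 36*r + 6*s^3 + s^2*(11*r + 11) + s*(6*r^2 - 60) - 32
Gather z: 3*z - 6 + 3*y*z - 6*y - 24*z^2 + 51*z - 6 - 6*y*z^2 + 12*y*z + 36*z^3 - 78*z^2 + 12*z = -6*y + 36*z^3 + z^2*(-6*y - 102) + z*(15*y + 66) - 12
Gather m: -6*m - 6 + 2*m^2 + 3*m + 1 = 2*m^2 - 3*m - 5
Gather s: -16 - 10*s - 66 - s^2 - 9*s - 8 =-s^2 - 19*s - 90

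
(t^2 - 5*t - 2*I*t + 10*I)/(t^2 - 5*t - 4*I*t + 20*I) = (t - 2*I)/(t - 4*I)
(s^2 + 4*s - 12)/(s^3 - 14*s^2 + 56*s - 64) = (s + 6)/(s^2 - 12*s + 32)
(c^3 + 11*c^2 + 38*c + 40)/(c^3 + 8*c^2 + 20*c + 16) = (c + 5)/(c + 2)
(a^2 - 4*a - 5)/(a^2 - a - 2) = (a - 5)/(a - 2)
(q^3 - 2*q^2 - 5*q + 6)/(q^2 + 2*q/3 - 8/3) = 3*(q^2 - 4*q + 3)/(3*q - 4)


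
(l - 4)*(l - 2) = l^2 - 6*l + 8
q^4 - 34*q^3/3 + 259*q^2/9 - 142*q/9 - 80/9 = (q - 8)*(q - 2)*(q - 5/3)*(q + 1/3)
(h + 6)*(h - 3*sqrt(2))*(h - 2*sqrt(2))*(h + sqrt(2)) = h^4 - 4*sqrt(2)*h^3 + 6*h^3 - 24*sqrt(2)*h^2 + 2*h^2 + 12*h + 12*sqrt(2)*h + 72*sqrt(2)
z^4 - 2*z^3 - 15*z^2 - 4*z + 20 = (z - 5)*(z - 1)*(z + 2)^2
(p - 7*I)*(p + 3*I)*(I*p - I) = I*p^3 + 4*p^2 - I*p^2 - 4*p + 21*I*p - 21*I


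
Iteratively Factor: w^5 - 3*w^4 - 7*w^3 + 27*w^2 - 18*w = (w)*(w^4 - 3*w^3 - 7*w^2 + 27*w - 18) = w*(w - 2)*(w^3 - w^2 - 9*w + 9) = w*(w - 3)*(w - 2)*(w^2 + 2*w - 3) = w*(w - 3)*(w - 2)*(w - 1)*(w + 3)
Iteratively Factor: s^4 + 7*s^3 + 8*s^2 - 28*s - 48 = (s + 4)*(s^3 + 3*s^2 - 4*s - 12) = (s - 2)*(s + 4)*(s^2 + 5*s + 6) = (s - 2)*(s + 3)*(s + 4)*(s + 2)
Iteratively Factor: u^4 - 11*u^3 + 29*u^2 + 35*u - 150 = (u + 2)*(u^3 - 13*u^2 + 55*u - 75) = (u - 3)*(u + 2)*(u^2 - 10*u + 25) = (u - 5)*(u - 3)*(u + 2)*(u - 5)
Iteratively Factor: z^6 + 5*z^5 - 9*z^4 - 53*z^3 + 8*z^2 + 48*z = (z - 3)*(z^5 + 8*z^4 + 15*z^3 - 8*z^2 - 16*z) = (z - 3)*(z - 1)*(z^4 + 9*z^3 + 24*z^2 + 16*z) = z*(z - 3)*(z - 1)*(z^3 + 9*z^2 + 24*z + 16) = z*(z - 3)*(z - 1)*(z + 1)*(z^2 + 8*z + 16) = z*(z - 3)*(z - 1)*(z + 1)*(z + 4)*(z + 4)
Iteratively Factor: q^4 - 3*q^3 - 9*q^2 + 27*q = (q)*(q^3 - 3*q^2 - 9*q + 27) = q*(q + 3)*(q^2 - 6*q + 9) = q*(q - 3)*(q + 3)*(q - 3)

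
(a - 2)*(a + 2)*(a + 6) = a^3 + 6*a^2 - 4*a - 24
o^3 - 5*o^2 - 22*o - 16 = (o - 8)*(o + 1)*(o + 2)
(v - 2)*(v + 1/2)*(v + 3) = v^3 + 3*v^2/2 - 11*v/2 - 3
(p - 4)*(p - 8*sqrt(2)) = p^2 - 8*sqrt(2)*p - 4*p + 32*sqrt(2)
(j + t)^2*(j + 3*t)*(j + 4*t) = j^4 + 9*j^3*t + 27*j^2*t^2 + 31*j*t^3 + 12*t^4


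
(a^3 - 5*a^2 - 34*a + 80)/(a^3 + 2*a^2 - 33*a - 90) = (a^2 - 10*a + 16)/(a^2 - 3*a - 18)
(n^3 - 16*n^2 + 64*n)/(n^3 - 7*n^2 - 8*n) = (n - 8)/(n + 1)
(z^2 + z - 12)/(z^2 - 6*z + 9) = (z + 4)/(z - 3)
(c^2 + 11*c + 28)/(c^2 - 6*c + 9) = (c^2 + 11*c + 28)/(c^2 - 6*c + 9)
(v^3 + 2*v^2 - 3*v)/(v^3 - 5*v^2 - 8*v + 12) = v*(v + 3)/(v^2 - 4*v - 12)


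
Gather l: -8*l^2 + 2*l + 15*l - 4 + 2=-8*l^2 + 17*l - 2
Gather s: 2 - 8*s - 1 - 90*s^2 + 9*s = -90*s^2 + s + 1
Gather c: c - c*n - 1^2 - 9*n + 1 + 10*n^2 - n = c*(1 - n) + 10*n^2 - 10*n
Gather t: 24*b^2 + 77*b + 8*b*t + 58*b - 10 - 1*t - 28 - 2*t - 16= 24*b^2 + 135*b + t*(8*b - 3) - 54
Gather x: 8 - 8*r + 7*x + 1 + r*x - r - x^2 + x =-9*r - x^2 + x*(r + 8) + 9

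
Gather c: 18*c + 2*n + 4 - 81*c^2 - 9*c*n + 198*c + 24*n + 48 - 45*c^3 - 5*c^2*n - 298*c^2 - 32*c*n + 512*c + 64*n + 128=-45*c^3 + c^2*(-5*n - 379) + c*(728 - 41*n) + 90*n + 180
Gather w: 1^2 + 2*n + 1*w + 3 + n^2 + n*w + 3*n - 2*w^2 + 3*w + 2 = n^2 + 5*n - 2*w^2 + w*(n + 4) + 6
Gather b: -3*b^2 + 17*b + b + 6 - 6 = -3*b^2 + 18*b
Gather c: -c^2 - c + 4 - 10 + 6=-c^2 - c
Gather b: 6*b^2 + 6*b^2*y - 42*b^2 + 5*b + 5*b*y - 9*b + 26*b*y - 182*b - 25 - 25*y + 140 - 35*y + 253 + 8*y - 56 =b^2*(6*y - 36) + b*(31*y - 186) - 52*y + 312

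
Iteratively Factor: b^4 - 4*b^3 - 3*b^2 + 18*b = (b)*(b^3 - 4*b^2 - 3*b + 18) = b*(b + 2)*(b^2 - 6*b + 9) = b*(b - 3)*(b + 2)*(b - 3)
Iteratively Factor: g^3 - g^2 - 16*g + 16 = (g + 4)*(g^2 - 5*g + 4) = (g - 4)*(g + 4)*(g - 1)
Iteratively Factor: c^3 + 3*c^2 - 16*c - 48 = (c + 3)*(c^2 - 16) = (c + 3)*(c + 4)*(c - 4)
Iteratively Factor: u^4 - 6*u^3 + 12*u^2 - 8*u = (u - 2)*(u^3 - 4*u^2 + 4*u) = (u - 2)^2*(u^2 - 2*u) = (u - 2)^3*(u)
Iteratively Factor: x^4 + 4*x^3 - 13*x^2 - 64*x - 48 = (x + 4)*(x^3 - 13*x - 12) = (x - 4)*(x + 4)*(x^2 + 4*x + 3) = (x - 4)*(x + 1)*(x + 4)*(x + 3)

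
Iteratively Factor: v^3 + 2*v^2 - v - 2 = (v + 2)*(v^2 - 1) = (v - 1)*(v + 2)*(v + 1)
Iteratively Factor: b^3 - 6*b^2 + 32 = (b - 4)*(b^2 - 2*b - 8) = (b - 4)^2*(b + 2)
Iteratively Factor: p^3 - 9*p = (p + 3)*(p^2 - 3*p) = p*(p + 3)*(p - 3)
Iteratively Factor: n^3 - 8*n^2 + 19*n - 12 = (n - 3)*(n^2 - 5*n + 4) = (n - 3)*(n - 1)*(n - 4)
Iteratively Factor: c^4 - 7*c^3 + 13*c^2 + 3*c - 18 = (c - 3)*(c^3 - 4*c^2 + c + 6) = (c - 3)*(c + 1)*(c^2 - 5*c + 6) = (c - 3)^2*(c + 1)*(c - 2)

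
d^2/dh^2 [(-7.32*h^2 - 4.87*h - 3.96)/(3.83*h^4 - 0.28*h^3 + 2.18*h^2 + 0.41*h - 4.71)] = (-644.258088*h^8 - 810.150708*h^7 - 957.128032*h^6 + 19.0759559999999*h^5 - 3709.336986*h^4 - 1642.3971*h^3 - 1341.308016*h^2 - 289.927116*h - 426.236466)/(56.181887*h^12 - 12.321876*h^11 + 96.835422*h^10 + 3.993803*h^9 - 154.791849*h^8 + 46.949964*h^7 - 226.271719*h^6 - 21.422526*h^5 + 192.087519*h^4 - 43.824511*h^3 + 142.708761*h^2 + 27.286443*h - 104.487111)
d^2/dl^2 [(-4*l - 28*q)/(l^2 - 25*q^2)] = 8*(-4*l^2*(l + 7*q) + (3*l + 7*q)*(l^2 - 25*q^2))/(l^2 - 25*q^2)^3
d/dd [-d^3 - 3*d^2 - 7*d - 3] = -3*d^2 - 6*d - 7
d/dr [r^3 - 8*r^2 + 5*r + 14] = 3*r^2 - 16*r + 5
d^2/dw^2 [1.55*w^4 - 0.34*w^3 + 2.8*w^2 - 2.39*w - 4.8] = 18.6*w^2 - 2.04*w + 5.6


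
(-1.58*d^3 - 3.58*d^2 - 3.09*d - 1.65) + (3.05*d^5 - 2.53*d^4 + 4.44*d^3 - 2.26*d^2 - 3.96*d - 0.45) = 3.05*d^5 - 2.53*d^4 + 2.86*d^3 - 5.84*d^2 - 7.05*d - 2.1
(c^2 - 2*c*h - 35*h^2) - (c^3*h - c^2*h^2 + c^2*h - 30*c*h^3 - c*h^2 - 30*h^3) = -c^3*h + c^2*h^2 - c^2*h + c^2 + 30*c*h^3 + c*h^2 - 2*c*h + 30*h^3 - 35*h^2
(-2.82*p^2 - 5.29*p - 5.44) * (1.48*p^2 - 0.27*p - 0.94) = -4.1736*p^4 - 7.0678*p^3 - 3.9721*p^2 + 6.4414*p + 5.1136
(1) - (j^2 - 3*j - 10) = -j^2 + 3*j + 11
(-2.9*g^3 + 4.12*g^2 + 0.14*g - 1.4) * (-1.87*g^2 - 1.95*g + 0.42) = 5.423*g^5 - 2.0494*g^4 - 9.5138*g^3 + 4.0754*g^2 + 2.7888*g - 0.588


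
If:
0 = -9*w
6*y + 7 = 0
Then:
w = 0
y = -7/6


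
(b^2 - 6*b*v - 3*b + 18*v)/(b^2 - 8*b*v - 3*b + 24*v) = (-b + 6*v)/(-b + 8*v)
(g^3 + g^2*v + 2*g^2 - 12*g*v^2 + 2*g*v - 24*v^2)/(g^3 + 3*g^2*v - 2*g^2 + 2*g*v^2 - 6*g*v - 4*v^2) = (g^3 + g^2*v + 2*g^2 - 12*g*v^2 + 2*g*v - 24*v^2)/(g^3 + 3*g^2*v - 2*g^2 + 2*g*v^2 - 6*g*v - 4*v^2)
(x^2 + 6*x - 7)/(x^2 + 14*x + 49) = (x - 1)/(x + 7)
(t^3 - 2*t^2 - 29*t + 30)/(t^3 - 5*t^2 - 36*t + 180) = (t^2 + 4*t - 5)/(t^2 + t - 30)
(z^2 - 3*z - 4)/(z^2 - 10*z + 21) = (z^2 - 3*z - 4)/(z^2 - 10*z + 21)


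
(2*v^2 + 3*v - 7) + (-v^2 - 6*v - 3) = v^2 - 3*v - 10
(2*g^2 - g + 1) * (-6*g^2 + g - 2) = -12*g^4 + 8*g^3 - 11*g^2 + 3*g - 2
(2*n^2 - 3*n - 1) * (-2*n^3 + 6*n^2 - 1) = -4*n^5 + 18*n^4 - 16*n^3 - 8*n^2 + 3*n + 1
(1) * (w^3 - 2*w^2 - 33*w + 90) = w^3 - 2*w^2 - 33*w + 90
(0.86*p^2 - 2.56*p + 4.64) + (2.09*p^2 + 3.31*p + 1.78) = 2.95*p^2 + 0.75*p + 6.42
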